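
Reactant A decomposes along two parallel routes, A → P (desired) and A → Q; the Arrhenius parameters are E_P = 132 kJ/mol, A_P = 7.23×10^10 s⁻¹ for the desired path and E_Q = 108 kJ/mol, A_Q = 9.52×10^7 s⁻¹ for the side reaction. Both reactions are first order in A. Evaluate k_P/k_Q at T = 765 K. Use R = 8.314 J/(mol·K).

17.4

Since both paths have the same order in A, the concentration cancels and S_{P/Q} = k_P/k_Q = (A_P/A_Q)·exp[(E_Q−E_P)/(RT)].
(E_Q−E_P)/(RT) = (108−132)×10³/(8.314×765) = -24000/6360 = -3.773.
k_P/k_Q = (7.23×10^10/9.52×10^7)·exp(-3.773) = 759.5 × 0.02297 = 17.4.
Since E_P > E_Q, raising the temperature improves selectivity toward P.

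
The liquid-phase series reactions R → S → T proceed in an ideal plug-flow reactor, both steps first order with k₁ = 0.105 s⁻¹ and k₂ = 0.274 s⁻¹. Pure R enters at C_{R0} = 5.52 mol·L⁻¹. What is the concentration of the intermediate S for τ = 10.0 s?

0.979 mol·L⁻¹

Solving the coupled first-order balances gives C_S(τ) = [k₁/(k₂−k₁)]·C_{R0}·(e^(−k₁τ) − e^(−k₂τ)).
e^(−k₁τ) = e^(−0.105×10.0) = e^(−1.050) = 0.3499; e^(−k₂τ) = e^(−2.740) = 0.06457.
C_S = 0.105×5.52/(0.274−0.105) × (0.3499−0.06457) = 3.430×0.2854 = 0.9787 mol·L⁻¹.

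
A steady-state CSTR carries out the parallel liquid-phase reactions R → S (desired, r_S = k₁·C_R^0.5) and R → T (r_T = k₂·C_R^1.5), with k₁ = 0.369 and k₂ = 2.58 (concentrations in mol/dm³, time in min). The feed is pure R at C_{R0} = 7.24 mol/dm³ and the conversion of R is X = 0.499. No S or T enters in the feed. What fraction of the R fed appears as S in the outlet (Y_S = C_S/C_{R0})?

0.0189

Exit C_R = C_{R0}(1−X) = 7.24×0.501 = 3.627 mol/dm³.
Rates in a CSTR are evaluated at the outlet concentration: r_S = 0.369×3.627^0.5 = 0.7028, r_T = 2.58×3.627^1.5 = 17.82.
Fraction of consumed R going to S: r_S/(r_S+r_T) = 0.03793.
C_S = 0.03793·C_{R0}·X = 0.03793×7.24×0.499 = 0.137 mol/dm³; Y_S = C_S/C_{R0} = 0.0189.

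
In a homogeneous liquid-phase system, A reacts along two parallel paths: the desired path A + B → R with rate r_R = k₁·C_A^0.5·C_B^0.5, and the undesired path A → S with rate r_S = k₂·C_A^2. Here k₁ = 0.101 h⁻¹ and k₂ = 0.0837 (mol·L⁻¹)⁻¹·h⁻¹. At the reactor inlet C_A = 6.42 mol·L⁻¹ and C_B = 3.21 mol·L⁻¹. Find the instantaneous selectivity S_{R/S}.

0.133

S_{R/S} = r_R/r_S = (k₁·C_A^0.5·C_B^0.5)/(k₂·C_A^2) = (k₁/k₂)·C_A^-1.5·C_B^0.5.
= (0.101×6.420^0.5×3.210^0.5) / (0.0837×6.420^2) = 0.4585/3.450 = 0.133.
The undesired path is higher order in A, so low C_A (CSTR or dilute feed) favours R.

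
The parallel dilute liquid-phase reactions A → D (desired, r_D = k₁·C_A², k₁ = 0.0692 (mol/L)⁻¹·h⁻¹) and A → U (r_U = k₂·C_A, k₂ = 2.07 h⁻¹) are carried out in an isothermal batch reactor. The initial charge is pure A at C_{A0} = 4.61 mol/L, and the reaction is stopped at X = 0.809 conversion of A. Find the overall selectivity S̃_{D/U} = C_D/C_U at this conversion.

0.0906

C_A = C_{A0}(1−X) = 0.8805 mol/L.
Along a PFR/batch, dC_U/dC_A = −r_U/(r_D+r_U) = −k₂/(k₂+k₁·C_A).
Integrating from C_{A0} to C_A: C_U = (2.07/0.0692)·ln[(2.07+0.0692·4.61)/(2.07+0.0692·0.881)] = 29.91·ln(2.389/2.131) = 3.420 mol/L.
Then C_D = (C_{A0}−C_A) − C_U = 3.729 − 3.420 = 0.3098 mol/L.
S̃_{D/U} = C_D/C_U = 0.3098/3.420 = 0.0906.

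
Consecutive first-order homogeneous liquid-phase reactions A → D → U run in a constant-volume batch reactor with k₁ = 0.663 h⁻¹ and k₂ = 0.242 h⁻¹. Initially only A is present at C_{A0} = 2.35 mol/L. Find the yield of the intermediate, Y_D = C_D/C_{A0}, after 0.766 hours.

Solving the coupled first-order balances gives C_D(t) = [k₁/(k₂−k₁)]·C_{A0}·(e^(−k₁t) − e^(−k₂t)).
e^(−k₁t) = e^(−0.663×0.766) = e^(−0.5079) = 0.6018; e^(−k₂t) = e^(−0.1854) = 0.8308.
C_D = 0.663×2.35/(0.242−0.663) × (0.6018−0.8308) = (-3.701)×(-0.2290) = 0.8475 mol/L.
Y_D = C_D/C_{A0} = 0.8475/2.35 = 0.361.

0.361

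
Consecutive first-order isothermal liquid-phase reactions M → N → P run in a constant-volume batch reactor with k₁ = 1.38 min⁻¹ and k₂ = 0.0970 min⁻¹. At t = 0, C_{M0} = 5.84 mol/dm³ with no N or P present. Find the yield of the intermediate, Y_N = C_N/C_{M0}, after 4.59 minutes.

For first-order series with pure M initially, C_N(t) = k₁C_{M0}/(k₂−k₁)·(e^(−k₁t) − e^(−k₂t)).
e^(−k₁t) = e^(−1.38×4.59) = e^(−6.334) = 0.001775; e^(−k₂t) = e^(−0.4452) = 0.6407.
C_N = 1.38×5.84/(0.0970−1.38) × (0.001775−0.6407) = (-6.282)×(-0.6389) = 4.013 mol/dm³.
Y_N = C_N/C_{M0} = 4.013/5.84 = 0.687.

0.687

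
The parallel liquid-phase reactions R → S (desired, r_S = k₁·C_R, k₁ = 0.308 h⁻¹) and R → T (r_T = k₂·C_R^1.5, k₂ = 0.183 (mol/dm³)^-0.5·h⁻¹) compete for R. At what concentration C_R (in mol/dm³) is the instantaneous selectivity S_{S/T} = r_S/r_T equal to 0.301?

31.3 mol/dm³

S_{S/T} = (k₁/k₂)·C_R^-0.5 ⇒ C_R = (S·k₂/k₁)^(-2).
= (0.301×0.183/0.308)^(-2) = (0.1788)^(-2) = 31.3 mol/dm³.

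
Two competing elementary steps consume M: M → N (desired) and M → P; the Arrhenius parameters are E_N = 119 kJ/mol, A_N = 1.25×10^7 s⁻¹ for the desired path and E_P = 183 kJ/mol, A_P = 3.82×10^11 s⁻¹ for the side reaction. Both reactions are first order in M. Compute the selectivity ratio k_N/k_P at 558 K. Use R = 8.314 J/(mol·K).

32.1

Since both paths have the same order in M, the concentration cancels and S_{N/P} = k_N/k_P = (A_N/A_P)·exp[(E_P−E_N)/(RT)].
(E_P−E_N)/(RT) = (183−119)×10³/(8.314×558) = 64000/4639 = 13.80.
k_N/k_P = (1.25×10^7/3.82×10^11)·exp(13.80) = 3.272×10^-5 × 9.801×10^5 = 32.1.
Since E_N < E_P, lowering the temperature improves selectivity toward N.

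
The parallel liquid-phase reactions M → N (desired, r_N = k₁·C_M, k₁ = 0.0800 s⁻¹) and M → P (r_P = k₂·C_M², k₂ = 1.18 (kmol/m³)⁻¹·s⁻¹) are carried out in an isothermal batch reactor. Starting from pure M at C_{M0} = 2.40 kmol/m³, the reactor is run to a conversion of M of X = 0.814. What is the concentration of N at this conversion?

0.106 kmol/m³

C_M = C_{M0}(1−X) = 0.4464 kmol/m³.
Along a PFR/batch, dC_N/dC_M = −r_N/(r_N+r_P) = −k₁/(k₁+k₂·C_M).
Integrating from C_{M0} to C_M: C_N = (0.0800/1.18)·ln[(0.0800+1.18·2.40)/(0.0800+1.18·0.446)] = 0.06780·ln(2.912/0.6068) = 0.1063 kmol/m³.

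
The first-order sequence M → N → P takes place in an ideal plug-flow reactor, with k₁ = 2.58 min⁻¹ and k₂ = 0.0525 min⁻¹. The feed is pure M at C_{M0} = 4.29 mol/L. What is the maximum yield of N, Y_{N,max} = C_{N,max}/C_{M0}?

0.922

For a first-order series the maximum intermediate yield is C_{N,max}/C_{M0} = (k₁/k₂)^[k₂/(k₂−k₁)].
= (2.58/0.0525)^(0.0525/(0.0525−2.58)) = (49.14)^(-0.02077) = 0.9223.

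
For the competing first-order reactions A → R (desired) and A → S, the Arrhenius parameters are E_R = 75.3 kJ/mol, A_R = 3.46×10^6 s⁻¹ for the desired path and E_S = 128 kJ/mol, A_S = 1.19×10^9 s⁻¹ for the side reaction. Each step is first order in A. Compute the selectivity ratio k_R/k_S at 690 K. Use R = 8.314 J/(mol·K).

28.4

With equal orders, S_{R/S} = k_R/k_S = (A_R/A_S)·exp[(E_S−E_R)/(RT)].
(E_S−E_R)/(RT) = (128−75.3)×10³/(8.314×690) = 52700/5737 = 9.187.
k_R/k_S = (3.46×10^6/1.19×10^9)·exp(9.187) = 0.002908 × 9765 = 28.4.
Since E_R < E_S, lowering the temperature improves selectivity toward R.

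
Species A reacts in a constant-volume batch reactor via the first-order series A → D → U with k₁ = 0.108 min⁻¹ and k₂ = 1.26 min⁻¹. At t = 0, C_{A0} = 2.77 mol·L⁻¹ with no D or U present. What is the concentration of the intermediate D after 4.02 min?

0.167 mol·L⁻¹

Solving the coupled first-order balances gives C_D(t) = [k₁/(k₂−k₁)]·C_{A0}·(e^(−k₁t) − e^(−k₂t)).
e^(−k₁t) = e^(−0.108×4.02) = e^(−0.4342) = 0.6478; e^(−k₂t) = e^(−5.065) = 0.006313.
C_D = 0.108×2.77/(1.26−0.108) × (0.6478−0.006313) = 0.2597×0.6415 = 0.1666 mol·L⁻¹.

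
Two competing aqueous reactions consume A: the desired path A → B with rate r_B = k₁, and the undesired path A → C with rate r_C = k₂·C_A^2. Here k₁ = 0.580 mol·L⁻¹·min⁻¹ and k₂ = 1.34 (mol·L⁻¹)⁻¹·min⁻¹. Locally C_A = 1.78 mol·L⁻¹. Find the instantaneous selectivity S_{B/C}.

S_{B/C} = r_B/r_C = (k₁)/(k₂·C_A^2) = (k₁/k₂)·C_A^-2.
= (0.580) / (1.34×1.780^2) = 0.5800/4.246 = 0.137.
The undesired path is higher order in A, so low C_A (CSTR or dilute feed) favours B.

0.137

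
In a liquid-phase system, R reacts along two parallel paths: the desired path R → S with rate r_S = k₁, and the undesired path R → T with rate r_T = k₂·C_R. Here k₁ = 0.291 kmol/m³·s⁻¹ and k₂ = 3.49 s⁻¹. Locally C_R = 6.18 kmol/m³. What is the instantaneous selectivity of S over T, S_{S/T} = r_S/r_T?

0.0135

S_{S/T} = r_S/r_T = (k₁)/(k₂·C_R) = (k₁/k₂)·C_R⁻¹.
= (0.291) / (3.49×6.180) = 0.2910/21.57 = 0.0135.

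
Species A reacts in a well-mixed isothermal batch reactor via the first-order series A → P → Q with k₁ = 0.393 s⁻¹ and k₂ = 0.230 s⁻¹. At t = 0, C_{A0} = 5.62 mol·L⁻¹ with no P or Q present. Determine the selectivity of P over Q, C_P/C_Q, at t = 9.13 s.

Solving the coupled first-order balances gives C_P(t) = [k₁/(k₂−k₁)]·C_{A0}·(e^(−k₁t) − e^(−k₂t)).
e^(−k₁t) = e^(−0.393×9.13) = e^(−3.588) = 0.02765; e^(−k₂t) = e^(−2.100) = 0.1225.
C_P = 0.393×5.62/(0.230−0.393) × (0.02765−0.1225) = (-13.55)×(-0.09482) = 1.285 mol·L⁻¹.
C_A = C_{A0}e^(−k₁t) = 0.1554 mol·L⁻¹, so C_Q = C_{A0}−C_A−C_P = 4.180 mol·L⁻¹; C_P/C_Q = 0.307.

0.307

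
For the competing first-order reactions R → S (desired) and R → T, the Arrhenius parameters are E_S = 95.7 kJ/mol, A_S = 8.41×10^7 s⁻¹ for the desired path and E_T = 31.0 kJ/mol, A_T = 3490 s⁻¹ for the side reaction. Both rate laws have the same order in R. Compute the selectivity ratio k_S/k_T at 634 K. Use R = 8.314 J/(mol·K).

With equal orders, S_{S/T} = k_S/k_T = (A_S/A_T)·exp[(E_T−E_S)/(RT)].
(E_T−E_S)/(RT) = (31.0−95.7)×10³/(8.314×634) = -64700/5271 = -12.27.
k_S/k_T = (8.41×10^7/3490)·exp(-12.27) = 24097 × 4.669×10^-6 = 0.113.

0.113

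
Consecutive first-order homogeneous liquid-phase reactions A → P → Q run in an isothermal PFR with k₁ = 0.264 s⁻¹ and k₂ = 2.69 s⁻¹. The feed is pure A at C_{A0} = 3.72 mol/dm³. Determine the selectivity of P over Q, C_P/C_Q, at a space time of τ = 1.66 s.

For first-order series with pure A initially, C_P(τ) = k₁C_{A0}/(k₂−k₁)·(e^(−k₁τ) − e^(−k₂τ)).
e^(−k₁τ) = e^(−0.264×1.66) = e^(−0.4382) = 0.6452; e^(−k₂τ) = e^(−4.465) = 0.01150.
C_P = 0.264×3.72/(2.69−0.264) × (0.6452−0.01150) = 0.4048×0.6337 = 0.2565 mol/dm³.
C_A = C_{A0}e^(−k₁τ) = 2.400 mol/dm³, so C_Q = C_{A0}−C_A−C_P = 1.063 mol/dm³; C_P/C_Q = 0.241.

0.241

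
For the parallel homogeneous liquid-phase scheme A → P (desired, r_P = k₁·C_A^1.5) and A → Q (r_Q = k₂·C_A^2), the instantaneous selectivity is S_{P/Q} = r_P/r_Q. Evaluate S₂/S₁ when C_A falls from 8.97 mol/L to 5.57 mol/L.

S_{P/Q} = (k₁/k₂)·C_A^-0.5, so S₂/S₁ = (C_{A,2}/C_{A,1})^-0.5.
= (5.57/8.97)^(-0.5) = (0.6210)^(-0.5) = 1.27.

1.27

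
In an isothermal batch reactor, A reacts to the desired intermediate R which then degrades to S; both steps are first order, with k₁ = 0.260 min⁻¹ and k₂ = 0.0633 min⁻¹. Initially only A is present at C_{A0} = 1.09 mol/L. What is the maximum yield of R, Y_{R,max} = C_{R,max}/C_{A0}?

Evaluating C_R at t_opt = ln(k₂/k₁)/(k₂−k₁) gives C_{R,max}/C_{A0} = (k₁/k₂)^[k₂/(k₂−k₁)].
= (0.260/0.0633)^(0.0633/(0.0633−0.260)) = (4.107)^(-0.3218) = 0.6347.

0.635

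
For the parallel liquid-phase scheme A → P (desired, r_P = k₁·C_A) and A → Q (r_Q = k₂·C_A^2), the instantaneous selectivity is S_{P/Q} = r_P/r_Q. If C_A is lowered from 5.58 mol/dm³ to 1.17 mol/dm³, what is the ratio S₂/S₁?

4.77

S_{P/Q} = (k₁/k₂)·C_A⁻¹, so S₂/S₁ = (C_{A,2}/C_{A,1})⁻¹.
= 5.58/1.17 = 4.77.
Selectivity toward P rises as C_A falls — low-concentration operation is favoured.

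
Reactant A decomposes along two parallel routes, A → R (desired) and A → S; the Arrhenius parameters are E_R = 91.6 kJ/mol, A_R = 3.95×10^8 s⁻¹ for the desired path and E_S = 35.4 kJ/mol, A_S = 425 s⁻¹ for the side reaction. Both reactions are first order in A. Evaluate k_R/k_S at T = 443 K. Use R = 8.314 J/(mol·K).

0.219

With equal orders, S_{R/S} = k_R/k_S = (A_R/A_S)·exp[(E_S−E_R)/(RT)].
(E_S−E_R)/(RT) = (35.4−91.6)×10³/(8.314×443) = -56200/3683 = -15.26.
k_R/k_S = (3.95×10^8/425)·exp(-15.26) = 9.294×10^5 × 2.361×10^-7 = 0.219.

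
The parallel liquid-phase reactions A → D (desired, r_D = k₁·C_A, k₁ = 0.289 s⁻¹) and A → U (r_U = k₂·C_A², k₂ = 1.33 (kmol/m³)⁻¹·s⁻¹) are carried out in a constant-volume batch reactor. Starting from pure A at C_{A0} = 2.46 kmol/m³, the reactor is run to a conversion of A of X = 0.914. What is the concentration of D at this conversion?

0.398 kmol/m³

C_A = C_{A0}(1−X) = 0.2116 kmol/m³.
Along a PFR/batch, dC_D/dC_A = −r_D/(r_D+r_U) = −k₁/(k₁+k₂·C_A).
Integrating from C_{A0} to C_A: C_D = (0.289/1.33)·ln[(0.289+1.33·2.46)/(0.289+1.33·0.212)] = 0.2173·ln(3.561/0.5704) = 0.3980 kmol/m³.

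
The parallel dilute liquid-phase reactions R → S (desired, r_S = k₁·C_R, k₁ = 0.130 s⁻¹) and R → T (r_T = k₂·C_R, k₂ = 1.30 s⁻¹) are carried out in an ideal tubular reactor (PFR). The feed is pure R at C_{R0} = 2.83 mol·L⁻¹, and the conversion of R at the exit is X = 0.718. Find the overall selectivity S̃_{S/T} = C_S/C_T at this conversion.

C_R = C_{R0}(1−X) = 0.7981 mol·L⁻¹.
Both paths are first order in R, so the instantaneous fraction to S is constant: dC_S/d(−C_R) = k₁/(k₁+k₂) = 0.09091.
C_S = 0.09091·(C_{R0}−C_R) = 0.09091×2.032 = 0.185 mol·L⁻¹.
C_T = (C_{R0}−C_R)−C_S = 1.847 mol·L⁻¹; S̃_{S/T} = 0.1847/1.847 = 0.100.

0.100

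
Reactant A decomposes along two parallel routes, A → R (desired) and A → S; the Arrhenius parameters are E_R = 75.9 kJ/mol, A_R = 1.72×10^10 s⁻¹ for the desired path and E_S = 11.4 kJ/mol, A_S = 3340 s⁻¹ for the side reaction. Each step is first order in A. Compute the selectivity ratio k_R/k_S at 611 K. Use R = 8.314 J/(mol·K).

15.8

Since both paths have the same order in A, the concentration cancels and S_{R/S} = k_R/k_S = (A_R/A_S)·exp[(E_S−E_R)/(RT)].
(E_S−E_R)/(RT) = (11.4−75.9)×10³/(8.314×611) = -64500/5080 = -12.70.
k_R/k_S = (1.72×10^10/3340)·exp(-12.70) = 5.150×10^6 × 3.060×10^-6 = 15.8.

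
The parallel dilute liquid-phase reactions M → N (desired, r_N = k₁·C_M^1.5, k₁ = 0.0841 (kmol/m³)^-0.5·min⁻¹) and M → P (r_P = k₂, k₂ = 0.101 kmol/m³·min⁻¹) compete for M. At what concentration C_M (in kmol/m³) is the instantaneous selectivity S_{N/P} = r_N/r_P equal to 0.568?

0.775 kmol/m³

S_{N/P} = (k₁/k₂)·C_M^1.5 ⇒ C_M = (S·k₂/k₁)^(1/1.5).
= (0.568×0.101/0.0841)^(0.6667) = (0.6821)^(0.6667) = 0.775 kmol/m³.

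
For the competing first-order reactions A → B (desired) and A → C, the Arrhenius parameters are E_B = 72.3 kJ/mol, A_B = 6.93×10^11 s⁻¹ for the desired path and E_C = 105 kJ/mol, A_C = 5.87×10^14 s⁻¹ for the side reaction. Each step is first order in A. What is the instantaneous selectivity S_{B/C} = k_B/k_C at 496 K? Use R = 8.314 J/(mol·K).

3.28

Since both paths have the same order in A, the concentration cancels and S_{B/C} = k_B/k_C = (A_B/A_C)·exp[(E_C−E_B)/(RT)].
(E_C−E_B)/(RT) = (105−72.3)×10³/(8.314×496) = 32700/4124 = 7.930.
k_B/k_C = (6.93×10^11/5.87×10^14)·exp(7.930) = 0.001181 × 2779 = 3.28.
Since E_B < E_C, lowering the temperature improves selectivity toward B.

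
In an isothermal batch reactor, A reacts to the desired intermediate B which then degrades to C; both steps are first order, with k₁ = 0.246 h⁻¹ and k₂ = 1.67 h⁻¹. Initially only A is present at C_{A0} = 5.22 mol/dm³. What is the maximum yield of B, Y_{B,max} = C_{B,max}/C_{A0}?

0.106

Evaluating C_B at t_opt = ln(k₂/k₁)/(k₂−k₁) gives C_{B,max}/C_{A0} = (k₁/k₂)^[k₂/(k₂−k₁)].
= (0.246/1.67)^(1.67/(1.67−0.246)) = (0.1473)^(1.173) = 0.1058.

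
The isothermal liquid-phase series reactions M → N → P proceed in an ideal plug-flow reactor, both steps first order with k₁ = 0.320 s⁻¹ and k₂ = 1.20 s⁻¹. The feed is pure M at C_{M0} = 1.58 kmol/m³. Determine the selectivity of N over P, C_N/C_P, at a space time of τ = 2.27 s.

The intermediate concentration in a first-order A→B→C sequence is C_N = k₁C_{M0}(e^(−k₁τ) − e^(−k₂τ))/(k₂−k₁).
e^(−k₁τ) = e^(−0.320×2.27) = e^(−0.7264) = 0.4836; e^(−k₂τ) = e^(−2.724) = 0.06561.
C_N = 0.320×1.58/(1.20−0.320) × (0.4836−0.06561) = 0.5745×0.4180 = 0.2402 kmol/m³.
C_M = C_{M0}e^(−k₁τ) = 0.7642 kmol/m³, so C_P = C_{M0}−C_M−C_N = 0.5757 kmol/m³; C_N/C_P = 0.417.

0.417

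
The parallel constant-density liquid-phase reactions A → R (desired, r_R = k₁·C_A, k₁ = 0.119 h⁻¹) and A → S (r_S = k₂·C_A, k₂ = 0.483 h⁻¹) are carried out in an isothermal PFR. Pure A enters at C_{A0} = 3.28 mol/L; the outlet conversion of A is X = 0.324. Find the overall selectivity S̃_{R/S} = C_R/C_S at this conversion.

C_A = C_{A0}(1−X) = 2.217 mol/L.
Both paths are first order in A, so the instantaneous fraction to R is constant: dC_R/d(−C_A) = k₁/(k₁+k₂) = 0.1977.
C_R = 0.1977·(C_{A0}−C_A) = 0.1977×1.063 = 0.210 mol/L.
C_S = (C_{A0}−C_A)−C_R = 0.8526 mol/L; S̃_{R/S} = 0.2101/0.8526 = 0.246.

0.246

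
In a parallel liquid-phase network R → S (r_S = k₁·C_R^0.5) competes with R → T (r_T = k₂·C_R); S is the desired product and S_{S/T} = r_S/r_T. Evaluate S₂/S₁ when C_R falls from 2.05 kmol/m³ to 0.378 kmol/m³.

2.33

S_{S/T} = (k₁/k₂)·C_R^-0.5, so S₂/S₁ = (C_{R,2}/C_{R,1})^-0.5.
= (0.378/2.05)^(-0.5) = (0.1844)^(-0.5) = 2.33.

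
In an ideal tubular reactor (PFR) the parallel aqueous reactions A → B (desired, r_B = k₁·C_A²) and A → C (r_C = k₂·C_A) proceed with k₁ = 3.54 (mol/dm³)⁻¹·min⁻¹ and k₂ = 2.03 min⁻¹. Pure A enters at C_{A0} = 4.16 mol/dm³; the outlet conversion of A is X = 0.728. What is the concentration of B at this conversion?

C_A = C_{A0}(1−X) = 1.132 mol/dm³.
Along a PFR/batch, dC_C/dC_A = −r_C/(r_B+r_C) = −k₂/(k₂+k₁·C_A).
Integrating from C_{A0} to C_A: C_C = (2.03/3.54)·ln[(2.03+3.54·4.16)/(2.03+3.54·1.13)] = 0.5734·ln(16.76/6.036) = 0.5856 mol/dm³.
Then C_B = (C_{A0}−C_A) − C_C = 3.028 − 0.5856 = 2.443 mol/dm³.

2.44 mol/dm³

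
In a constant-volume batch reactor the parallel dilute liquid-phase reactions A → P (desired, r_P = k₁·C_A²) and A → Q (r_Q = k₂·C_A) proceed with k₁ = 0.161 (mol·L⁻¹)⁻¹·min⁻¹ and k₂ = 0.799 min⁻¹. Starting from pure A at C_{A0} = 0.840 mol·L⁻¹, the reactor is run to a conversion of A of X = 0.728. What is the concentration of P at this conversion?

C_A = C_{A0}(1−X) = 0.2285 mol·L⁻¹.
Along a PFR/batch, dC_Q/dC_A = −r_Q/(r_P+r_Q) = −k₂/(k₂+k₁·C_A).
Integrating from C_{A0} to C_A: C_Q = (0.799/0.161)·ln[(0.799+0.161·0.840)/(0.799+0.161·0.228)] = 4.963·ln(0.9342/0.8358) = 0.5527 mol·L⁻¹.
Then C_P = (C_{A0}−C_A) − C_Q = 0.6115 − 0.5527 = 0.05886 mol·L⁻¹.

0.0589 mol·L⁻¹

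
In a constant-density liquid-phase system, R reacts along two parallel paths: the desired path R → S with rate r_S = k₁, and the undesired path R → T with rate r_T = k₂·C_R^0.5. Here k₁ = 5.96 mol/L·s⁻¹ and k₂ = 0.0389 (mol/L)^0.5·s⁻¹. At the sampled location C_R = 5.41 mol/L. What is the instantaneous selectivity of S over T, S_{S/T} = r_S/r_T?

65.9

S_{S/T} = r_S/r_T = (k₁)/(k₂·C_R^0.5) = (k₁/k₂)·C_R^-0.5.
= (5.96) / (0.0389×5.410^0.5) = 5.960/0.09048 = 65.9.
The undesired path is higher order in R, so low C_R (CSTR or dilute feed) favours S.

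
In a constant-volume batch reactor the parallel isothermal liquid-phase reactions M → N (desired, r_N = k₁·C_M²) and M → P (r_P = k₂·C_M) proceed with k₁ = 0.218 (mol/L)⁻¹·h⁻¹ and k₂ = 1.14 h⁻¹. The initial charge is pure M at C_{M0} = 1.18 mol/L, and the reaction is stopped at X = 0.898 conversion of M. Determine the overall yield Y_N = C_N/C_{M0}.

0.0971

C_M = C_{M0}(1−X) = 0.1204 mol/L.
Along a PFR/batch, dC_P/dC_M = −r_P/(r_N+r_P) = −k₂/(k₂+k₁·C_M).
Integrating from C_{M0} to C_M: C_P = (1.14/0.218)·ln[(1.14+0.218·1.18)/(1.14+0.218·0.120)] = 5.229·ln(1.397/1.166) = 0.9450 mol/L.
Then C_N = (C_{M0}−C_M) − C_P = 1.060 − 0.9450 = 0.1146 mol/L.
Y_N = C_N/C_{M0} = 0.1146/1.18 = 0.0971.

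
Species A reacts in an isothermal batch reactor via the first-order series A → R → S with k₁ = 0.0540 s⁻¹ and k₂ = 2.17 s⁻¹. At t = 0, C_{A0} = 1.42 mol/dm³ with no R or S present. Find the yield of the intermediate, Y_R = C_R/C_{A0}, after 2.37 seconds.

The intermediate concentration in a first-order A→B→C sequence is C_R = k₁C_{A0}(e^(−k₁t) − e^(−k₂t))/(k₂−k₁).
e^(−k₁t) = e^(−0.0540×2.37) = e^(−0.1280) = 0.8799; e^(−k₂t) = e^(−5.143) = 0.005841.
C_R = 0.0540×1.42/(2.17−0.0540) × (0.8799−0.005841) = 0.03624×0.8740 = 0.03167 mol/dm³.
Y_R = C_R/C_{A0} = 0.03167/1.42 = 0.0223.

0.0223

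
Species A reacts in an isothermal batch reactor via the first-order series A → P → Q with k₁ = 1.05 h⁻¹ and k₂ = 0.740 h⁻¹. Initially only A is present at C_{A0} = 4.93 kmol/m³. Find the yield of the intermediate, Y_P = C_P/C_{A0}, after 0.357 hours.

Solving the coupled first-order balances gives C_P(t) = [k₁/(k₂−k₁)]·C_{A0}·(e^(−k₁t) − e^(−k₂t)).
e^(−k₁t) = e^(−1.05×0.357) = e^(−0.3749) = 0.6874; e^(−k₂t) = e^(−0.2642) = 0.7678.
C_P = 1.05×4.93/(0.740−1.05) × (0.6874−0.7678) = (-16.70)×(-0.08044) = 1.343 kmol/m³.
Y_P = C_P/C_{A0} = 1.343/4.93 = 0.272.

0.272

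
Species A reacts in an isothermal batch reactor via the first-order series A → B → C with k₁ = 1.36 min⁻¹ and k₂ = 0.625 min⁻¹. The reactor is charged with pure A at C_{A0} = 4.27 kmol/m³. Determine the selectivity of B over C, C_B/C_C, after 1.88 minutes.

0.865

For first-order series with pure A initially, C_B(t) = k₁C_{A0}/(k₂−k₁)·(e^(−k₁t) − e^(−k₂t)).
e^(−k₁t) = e^(−1.36×1.88) = e^(−2.557) = 0.07755; e^(−k₂t) = e^(−1.175) = 0.3088.
C_B = 1.36×4.27/(0.625−1.36) × (0.07755−0.3088) = (-7.901)×(-0.2313) = 1.827 kmol/m³.
C_A = C_{A0}e^(−k₁t) = 0.3311 kmol/m³, so C_C = C_{A0}−C_A−C_B = 2.112 kmol/m³; C_B/C_C = 0.865.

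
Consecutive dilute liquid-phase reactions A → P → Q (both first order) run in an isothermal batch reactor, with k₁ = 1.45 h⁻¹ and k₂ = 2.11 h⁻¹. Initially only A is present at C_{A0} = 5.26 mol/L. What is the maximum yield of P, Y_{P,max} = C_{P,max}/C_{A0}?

At the optimum, C_{P,max}/C_{A0} = (k₁/k₂)^[k₂/(k₂−k₁)].
= (1.45/2.11)^(2.11/(2.11−1.45)) = (0.6872)^(3.197) = 0.3014.

0.301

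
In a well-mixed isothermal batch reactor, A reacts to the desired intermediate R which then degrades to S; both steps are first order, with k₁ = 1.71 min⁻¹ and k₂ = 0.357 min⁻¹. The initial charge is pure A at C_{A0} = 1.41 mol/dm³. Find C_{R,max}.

For a first-order series the maximum intermediate yield is C_{R,max}/C_{A0} = (k₁/k₂)^[k₂/(k₂−k₁)].
= (1.71/0.357)^(0.357/(0.357−1.71)) = (4.790)^(-0.2639) = 0.6614.
C_{R,max} = 0.6614×1.41 = 0.933 mol/dm³.

0.933 mol/dm³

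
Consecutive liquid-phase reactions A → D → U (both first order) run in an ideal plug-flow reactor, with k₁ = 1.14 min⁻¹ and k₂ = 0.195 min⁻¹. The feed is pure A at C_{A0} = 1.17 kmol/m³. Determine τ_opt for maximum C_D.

For first-order series the maximum of C_D occurs at τ_opt = ln(k₂/k₁)/(k₂−k₁).
= ln(0.195/1.14)/(0.195−1.14) = ln(0.1711)/-0.9450 = -1.766/-0.9450 = 1.87 min.

1.87 min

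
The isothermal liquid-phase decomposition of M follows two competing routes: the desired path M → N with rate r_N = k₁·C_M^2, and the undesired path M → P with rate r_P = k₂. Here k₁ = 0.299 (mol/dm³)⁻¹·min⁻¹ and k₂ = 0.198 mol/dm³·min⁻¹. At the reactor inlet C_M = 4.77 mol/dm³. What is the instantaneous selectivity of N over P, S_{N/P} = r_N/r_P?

S_{N/P} = r_N/r_P = (k₁·C_M^2)/(k₂) = (k₁/k₂)·C_M^2.
= (0.299×4.770^2) / (0.198) = 6.803/0.1980 = 34.4.
Since the desired path is higher order in M, keeping C_M high (PFR or concentrated feed) favours N.

34.4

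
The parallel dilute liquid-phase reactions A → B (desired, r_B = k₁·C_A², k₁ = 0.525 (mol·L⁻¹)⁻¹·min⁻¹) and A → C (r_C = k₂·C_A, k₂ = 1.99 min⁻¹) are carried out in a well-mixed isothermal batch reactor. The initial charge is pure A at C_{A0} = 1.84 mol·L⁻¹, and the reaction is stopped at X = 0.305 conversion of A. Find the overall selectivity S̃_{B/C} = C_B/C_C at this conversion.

C_A = C_{A0}(1−X) = 1.279 mol·L⁻¹.
Along a PFR/batch, dC_C/dC_A = −r_C/(r_B+r_C) = −k₂/(k₂+k₁·C_A).
Integrating from C_{A0} to C_A: C_C = (1.99/0.525)·ln[(1.99+0.525·1.84)/(1.99+0.525·1.28)] = 3.790·ln(2.956/2.661) = 0.3980 mol·L⁻¹.
Then C_B = (C_{A0}−C_A) − C_C = 0.5612 − 0.3980 = 0.1632 mol·L⁻¹.
S̃_{B/C} = C_B/C_C = 0.1632/0.3980 = 0.410.

0.410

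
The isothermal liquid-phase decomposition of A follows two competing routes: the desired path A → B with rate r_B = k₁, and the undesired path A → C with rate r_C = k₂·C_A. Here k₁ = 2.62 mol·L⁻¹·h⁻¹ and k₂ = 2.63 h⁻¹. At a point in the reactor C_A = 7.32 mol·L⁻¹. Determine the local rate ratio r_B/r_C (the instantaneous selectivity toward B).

0.136

S_{B/C} = r_B/r_C = (k₁)/(k₂·C_A) = (k₁/k₂)·C_A⁻¹.
= (2.62) / (2.63×7.320) = 2.620/19.25 = 0.136.
The undesired path is higher order in A, so low C_A (CSTR or dilute feed) favours B.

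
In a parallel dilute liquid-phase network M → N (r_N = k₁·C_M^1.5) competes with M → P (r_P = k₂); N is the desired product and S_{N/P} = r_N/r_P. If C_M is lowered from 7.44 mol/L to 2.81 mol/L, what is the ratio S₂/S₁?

S_{N/P} = (k₁/k₂)·C_M^1.5, so S₂/S₁ = (C_{M,2}/C_{M,1})^1.5.
= (2.81/7.44)^1.5 = (0.3777)^1.5 = 0.232.
Selectivity toward N falls as C_M falls — high-concentration operation is favoured.

0.232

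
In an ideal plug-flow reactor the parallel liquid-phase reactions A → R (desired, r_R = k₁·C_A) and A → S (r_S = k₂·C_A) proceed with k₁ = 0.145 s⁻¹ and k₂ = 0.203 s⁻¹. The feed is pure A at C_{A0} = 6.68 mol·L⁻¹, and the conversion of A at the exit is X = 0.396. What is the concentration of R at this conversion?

1.10 mol·L⁻¹

C_A = C_{A0}(1−X) = 4.035 mol·L⁻¹.
Both paths are first order in A, so the instantaneous fraction to R is constant: dC_R/d(−C_A) = k₁/(k₁+k₂) = 0.4167.
C_R = 0.4167·(C_{A0}−C_A) = 0.4167×2.645 = 1.10 mol·L⁻¹.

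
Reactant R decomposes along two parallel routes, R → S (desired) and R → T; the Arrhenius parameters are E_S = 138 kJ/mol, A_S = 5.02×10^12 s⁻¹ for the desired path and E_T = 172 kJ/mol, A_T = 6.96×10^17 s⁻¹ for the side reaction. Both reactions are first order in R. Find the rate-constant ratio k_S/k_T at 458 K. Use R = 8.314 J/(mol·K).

0.0544

Since both paths have the same order in R, the concentration cancels and S_{S/T} = k_S/k_T = (A_S/A_T)·exp[(E_T−E_S)/(RT)].
(E_T−E_S)/(RT) = (172−138)×10³/(8.314×458) = 34000/3808 = 8.929.
k_S/k_T = (5.02×10^12/6.96×10^17)·exp(8.929) = 7.213×10^-6 × 7548 = 0.0544.
Since E_S < E_T, lowering the temperature improves selectivity toward S.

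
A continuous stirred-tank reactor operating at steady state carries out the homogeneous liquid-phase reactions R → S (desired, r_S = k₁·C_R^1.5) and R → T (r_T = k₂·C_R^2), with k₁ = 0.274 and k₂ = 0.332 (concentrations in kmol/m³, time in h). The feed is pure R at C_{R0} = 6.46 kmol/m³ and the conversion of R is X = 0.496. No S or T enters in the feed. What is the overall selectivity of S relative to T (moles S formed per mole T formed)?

Exit C_R = C_{R0}(1−X) = 6.46×0.504 = 3.256 kmol/m³.
In a CSTR the entire volume is at exit conditions, so r_S = 0.274×3.256^1.5 = 1.610 and r_T = 0.332×3.256^2 = 3.519.
Overall selectivity = C_S/C_T = r_Sτ/(r_Tτ) = r_S/r_T = 0.457.

0.457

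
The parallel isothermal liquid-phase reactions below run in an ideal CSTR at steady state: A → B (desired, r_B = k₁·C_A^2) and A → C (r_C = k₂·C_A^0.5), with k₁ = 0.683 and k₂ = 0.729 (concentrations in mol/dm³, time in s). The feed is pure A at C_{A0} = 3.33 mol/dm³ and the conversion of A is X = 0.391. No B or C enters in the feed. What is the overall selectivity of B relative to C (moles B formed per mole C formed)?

Exit C_A = C_{A0}(1−X) = 3.33×0.609 = 2.028 mol/dm³.
A CSTR operates uniformly at the exit composition, giving r_B = 2.809 and r_C = 1.038 (each k·C_A^n at C_A = 2.028).
Overall selectivity = C_B/C_C = r_Bτ/(r_Cτ) = r_B/r_C = 2.71.

2.71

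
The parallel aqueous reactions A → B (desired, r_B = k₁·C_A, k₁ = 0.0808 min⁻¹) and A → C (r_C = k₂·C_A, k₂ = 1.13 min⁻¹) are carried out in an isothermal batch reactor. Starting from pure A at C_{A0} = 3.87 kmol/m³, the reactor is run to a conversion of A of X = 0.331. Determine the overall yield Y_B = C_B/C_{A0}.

C_A = C_{A0}(1−X) = 2.589 kmol/m³.
Both paths are first order in A, so the instantaneous fraction to B is constant: dC_B/d(−C_A) = k₁/(k₁+k₂) = 0.06673.
C_B = 0.06673·(C_{A0}−C_A) = 0.06673×1.281 = 0.0855 kmol/m³.
Y_B = C_B/C_{A0} = 0.08548/3.87 = 0.0221.

0.0221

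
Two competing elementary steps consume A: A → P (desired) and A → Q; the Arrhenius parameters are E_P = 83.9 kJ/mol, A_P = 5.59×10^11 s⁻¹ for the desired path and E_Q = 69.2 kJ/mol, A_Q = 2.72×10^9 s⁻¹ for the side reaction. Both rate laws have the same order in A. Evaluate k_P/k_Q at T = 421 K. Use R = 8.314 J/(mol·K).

Since both paths have the same order in A, the concentration cancels and S_{P/Q} = k_P/k_Q = (A_P/A_Q)·exp[(E_Q−E_P)/(RT)].
(E_Q−E_P)/(RT) = (69.2−83.9)×10³/(8.314×421) = -14700/3500 = -4.200.
k_P/k_Q = (5.59×10^11/2.72×10^9)·exp(-4.200) = 205.5 × 0.01500 = 3.08.

3.08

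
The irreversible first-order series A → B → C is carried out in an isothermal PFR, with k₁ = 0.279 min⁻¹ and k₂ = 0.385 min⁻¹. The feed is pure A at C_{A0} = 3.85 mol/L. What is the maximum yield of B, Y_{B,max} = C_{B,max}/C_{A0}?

0.310

At the optimum, C_{B,max}/C_{A0} = (k₁/k₂)^[k₂/(k₂−k₁)].
= (0.279/0.385)^(0.385/(0.385−0.279)) = (0.7247)^(3.632) = 0.3105.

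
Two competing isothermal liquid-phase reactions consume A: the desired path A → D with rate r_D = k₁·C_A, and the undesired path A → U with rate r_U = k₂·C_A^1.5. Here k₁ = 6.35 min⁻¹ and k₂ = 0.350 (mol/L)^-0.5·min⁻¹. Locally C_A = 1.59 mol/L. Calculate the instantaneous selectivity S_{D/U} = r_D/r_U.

S_{D/U} = r_D/r_U = (k₁·C_A)/(k₂·C_A^1.5) = (k₁/k₂)·C_A^-0.5.
= (6.35×1.590) / (0.350×1.590^1.5) = 10.10/0.7017 = 14.4.
The undesired path is higher order in A, so low C_A (CSTR or dilute feed) favours D.

14.4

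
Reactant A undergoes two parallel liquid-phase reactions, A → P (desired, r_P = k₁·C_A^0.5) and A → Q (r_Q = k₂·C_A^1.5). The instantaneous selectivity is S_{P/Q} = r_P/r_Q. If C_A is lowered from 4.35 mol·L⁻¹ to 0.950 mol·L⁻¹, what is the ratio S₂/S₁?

4.58

S_{P/Q} = (k₁/k₂)·C_A⁻¹, so S₂/S₁ = (C_{A,2}/C_{A,1})⁻¹.
= 4.35/0.950 = 4.58.
Selectivity toward P rises as C_A falls — low-concentration operation is favoured.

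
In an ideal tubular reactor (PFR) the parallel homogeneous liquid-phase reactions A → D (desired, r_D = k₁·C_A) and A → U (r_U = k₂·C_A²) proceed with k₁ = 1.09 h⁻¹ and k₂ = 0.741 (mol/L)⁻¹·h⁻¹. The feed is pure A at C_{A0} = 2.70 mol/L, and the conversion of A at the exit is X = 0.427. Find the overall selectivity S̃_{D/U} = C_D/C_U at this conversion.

0.703

C_A = C_{A0}(1−X) = 1.547 mol/L.
Along a PFR/batch, dC_D/dC_A = −r_D/(r_D+r_U) = −k₁/(k₁+k₂·C_A).
Integrating from C_{A0} to C_A: C_D = (1.09/0.741)·ln[(1.09+0.741·2.70)/(1.09+0.741·1.55)] = 1.471·ln(3.091/2.236) = 0.4759 mol/L.
C_U = (C_{A0}−C_A)−C_D = 0.6770 mol/L; S̃_{D/U} = 0.4759/0.6770 = 0.703.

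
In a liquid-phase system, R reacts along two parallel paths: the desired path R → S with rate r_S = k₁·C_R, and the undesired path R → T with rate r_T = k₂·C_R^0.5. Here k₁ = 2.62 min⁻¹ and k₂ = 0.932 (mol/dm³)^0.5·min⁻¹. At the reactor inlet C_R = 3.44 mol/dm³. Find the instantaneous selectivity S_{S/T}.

5.21

S_{S/T} = r_S/r_T = (k₁·C_R)/(k₂·C_R^0.5) = (k₁/k₂)·C_R^0.5.
= (2.62×3.440) / (0.932×3.440^0.5) = 9.013/1.729 = 5.21.
Since the desired path is higher order in R, keeping C_R high (PFR or concentrated feed) favours S.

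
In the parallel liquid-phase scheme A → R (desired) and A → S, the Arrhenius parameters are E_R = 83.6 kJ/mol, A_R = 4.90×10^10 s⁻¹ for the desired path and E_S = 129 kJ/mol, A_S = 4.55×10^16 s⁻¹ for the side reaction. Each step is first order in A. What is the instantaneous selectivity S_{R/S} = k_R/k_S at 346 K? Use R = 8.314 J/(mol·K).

7.70

Since both paths have the same order in A, the concentration cancels and S_{R/S} = k_R/k_S = (A_R/A_S)·exp[(E_S−E_R)/(RT)].
(E_S−E_R)/(RT) = (129−83.6)×10³/(8.314×346) = 45400/2877 = 15.78.
k_R/k_S = (4.90×10^10/4.55×10^16)·exp(15.78) = 1.077×10^-6 × 7.148×10^6 = 7.70.
Since E_R < E_S, lowering the temperature improves selectivity toward R.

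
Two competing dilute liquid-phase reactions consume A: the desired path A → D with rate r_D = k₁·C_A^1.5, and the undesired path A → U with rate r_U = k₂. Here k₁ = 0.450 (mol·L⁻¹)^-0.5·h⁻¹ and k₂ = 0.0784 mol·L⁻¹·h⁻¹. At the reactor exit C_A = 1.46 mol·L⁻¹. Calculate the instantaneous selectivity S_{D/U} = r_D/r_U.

10.1

S_{D/U} = r_D/r_U = (k₁·C_A^1.5)/(k₂) = (k₁/k₂)·C_A^1.5.
= (0.450×1.460^1.5) / (0.0784) = 0.7939/0.07840 = 10.1.
Since the desired path is higher order in A, keeping C_A high (PFR or concentrated feed) favours D.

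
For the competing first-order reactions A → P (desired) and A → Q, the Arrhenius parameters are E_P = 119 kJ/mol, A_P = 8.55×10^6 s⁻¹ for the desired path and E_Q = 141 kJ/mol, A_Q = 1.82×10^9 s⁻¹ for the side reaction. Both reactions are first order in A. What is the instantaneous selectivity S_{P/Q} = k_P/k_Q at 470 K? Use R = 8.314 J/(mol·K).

1.31

With equal orders, S_{P/Q} = k_P/k_Q = (A_P/A_Q)·exp[(E_Q−E_P)/(RT)].
(E_Q−E_P)/(RT) = (141−119)×10³/(8.314×470) = 22000/3908 = 5.630.
k_P/k_Q = (8.55×10^6/1.82×10^9)·exp(5.630) = 0.004698 × 278.7 = 1.31.
Since E_P < E_Q, lowering the temperature improves selectivity toward P.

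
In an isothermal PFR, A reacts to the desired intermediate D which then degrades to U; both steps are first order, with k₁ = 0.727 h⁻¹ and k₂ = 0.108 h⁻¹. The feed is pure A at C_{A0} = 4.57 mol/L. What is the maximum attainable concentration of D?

3.28 mol/L

Evaluating C_D at τ_opt = ln(k₂/k₁)/(k₂−k₁) gives C_{D,max}/C_{A0} = (k₁/k₂)^[k₂/(k₂−k₁)].
= (0.727/0.108)^(0.108/(0.108−0.727)) = (6.731)^(-0.1745) = 0.7170.
C_{D,max} = 0.7170×4.57 = 3.28 mol/L.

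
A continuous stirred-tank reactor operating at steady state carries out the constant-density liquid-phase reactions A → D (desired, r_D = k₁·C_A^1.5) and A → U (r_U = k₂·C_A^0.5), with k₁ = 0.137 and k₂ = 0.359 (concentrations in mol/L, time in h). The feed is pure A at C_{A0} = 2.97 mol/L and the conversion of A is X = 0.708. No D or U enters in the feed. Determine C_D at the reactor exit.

0.523 mol/L

Exit C_A = C_{A0}(1−X) = 2.97×0.292 = 0.8672 mol/L.
Rates in a CSTR are evaluated at the outlet concentration: r_D = 0.137×0.8672^1.5 = 0.1106, r_U = 0.359×0.8672^0.5 = 0.3343.
Fraction of consumed A going to D: r_D/(r_D+r_U) = 0.2487.
C_D = 0.2487·C_{A0}·X = 0.2487×2.97×0.708 = 0.523 mol/L.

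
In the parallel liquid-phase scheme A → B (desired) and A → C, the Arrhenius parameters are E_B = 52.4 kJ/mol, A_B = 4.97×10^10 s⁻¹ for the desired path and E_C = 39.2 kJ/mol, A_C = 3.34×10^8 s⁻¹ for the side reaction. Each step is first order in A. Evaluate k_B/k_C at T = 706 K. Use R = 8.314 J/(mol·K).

With equal orders, S_{B/C} = k_B/k_C = (A_B/A_C)·exp[(E_C−E_B)/(RT)].
(E_C−E_B)/(RT) = (39.2−52.4)×10³/(8.314×706) = -13200/5870 = -2.249.
k_B/k_C = (4.97×10^10/3.34×10^8)·exp(-2.249) = 148.8 × 0.1055 = 15.7.

15.7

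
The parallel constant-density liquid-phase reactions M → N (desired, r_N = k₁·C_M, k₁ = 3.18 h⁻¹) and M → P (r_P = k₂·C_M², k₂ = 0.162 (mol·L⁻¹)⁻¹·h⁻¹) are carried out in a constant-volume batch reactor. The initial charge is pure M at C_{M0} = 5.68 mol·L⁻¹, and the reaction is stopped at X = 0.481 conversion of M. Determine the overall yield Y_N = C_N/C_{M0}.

C_M = C_{M0}(1−X) = 2.948 mol·L⁻¹.
Along a PFR/batch, dC_N/dC_M = −r_N/(r_N+r_P) = −k₁/(k₁+k₂·C_M).
Integrating from C_{M0} to C_M: C_N = (3.18/0.162)·ln[(3.18+0.162·5.68)/(3.18+0.162·2.95)] = 19.63·ln(4.100/3.658) = 2.242 mol·L⁻¹.
Y_N = C_N/C_{M0} = 2.242/5.68 = 0.395.

0.395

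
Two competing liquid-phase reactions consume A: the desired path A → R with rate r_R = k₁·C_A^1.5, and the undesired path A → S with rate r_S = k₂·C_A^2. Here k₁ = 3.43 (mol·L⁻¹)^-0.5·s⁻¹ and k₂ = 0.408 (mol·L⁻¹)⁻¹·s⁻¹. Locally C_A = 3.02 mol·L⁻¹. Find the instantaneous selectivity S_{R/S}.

4.84

S_{R/S} = r_R/r_S = (k₁·C_A^1.5)/(k₂·C_A^2) = (k₁/k₂)·C_A^-0.5.
= (3.43×3.020^1.5) / (0.408×3.020^2) = 18.00/3.721 = 4.84.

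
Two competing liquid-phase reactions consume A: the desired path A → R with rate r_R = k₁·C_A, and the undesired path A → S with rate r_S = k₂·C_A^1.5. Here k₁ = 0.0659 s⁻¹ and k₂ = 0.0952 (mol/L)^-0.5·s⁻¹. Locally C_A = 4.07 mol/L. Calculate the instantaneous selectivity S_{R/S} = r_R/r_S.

S_{R/S} = r_R/r_S = (k₁·C_A)/(k₂·C_A^1.5) = (k₁/k₂)·C_A^-0.5.
= (0.0659×4.070) / (0.0952×4.070^1.5) = 0.2682/0.7817 = 0.343.
The undesired path is higher order in A, so low C_A (CSTR or dilute feed) favours R.

0.343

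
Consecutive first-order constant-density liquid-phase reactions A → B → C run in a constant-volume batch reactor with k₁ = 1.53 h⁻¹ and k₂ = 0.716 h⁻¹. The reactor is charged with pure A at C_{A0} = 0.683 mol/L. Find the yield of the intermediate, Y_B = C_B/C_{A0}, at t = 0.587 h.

0.469

Solving the coupled first-order balances gives C_B(t) = [k₁/(k₂−k₁)]·C_{A0}·(e^(−k₁t) − e^(−k₂t)).
e^(−k₁t) = e^(−1.53×0.587) = e^(−0.8981) = 0.4073; e^(−k₂t) = e^(−0.4203) = 0.6569.
C_B = 1.53×0.683/(0.716−1.53) × (0.4073−0.6569) = (-1.284)×(-0.2495) = 0.3203 mol/L.
Y_B = C_B/C_{A0} = 0.3203/0.683 = 0.469.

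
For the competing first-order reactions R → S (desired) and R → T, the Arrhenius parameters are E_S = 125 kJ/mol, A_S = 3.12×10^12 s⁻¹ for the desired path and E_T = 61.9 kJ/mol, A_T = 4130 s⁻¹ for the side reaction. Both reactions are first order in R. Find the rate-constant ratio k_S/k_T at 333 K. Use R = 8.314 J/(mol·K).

k_S/k_T = (A_S/A_T)·exp[−(E_S−E_T)/(RT)] = (A_S/A_T)·exp[(E_T−E_S)/(RT)].
(E_T−E_S)/(RT) = (61.9−125)×10³/(8.314×333) = -63100/2769 = -22.79.
k_S/k_T = (3.12×10^12/4130)·exp(-22.79) = 7.554×10^8 × 1.264×10^-10 = 0.0955.
Since E_S > E_T, raising the temperature improves selectivity toward S.

0.0955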